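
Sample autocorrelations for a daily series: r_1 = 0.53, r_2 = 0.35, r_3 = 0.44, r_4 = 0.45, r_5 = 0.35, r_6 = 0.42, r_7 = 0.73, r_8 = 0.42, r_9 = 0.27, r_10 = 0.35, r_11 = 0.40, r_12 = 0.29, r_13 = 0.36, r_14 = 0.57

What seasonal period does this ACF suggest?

The largest autocorrelation is r_7 = 0.73, with a weaker echo at lag 14 (0.57); the remaining lags stay at or below 0.53. The elevated value at lag 1 (0.53), dropping to 0.35 at lag 2, reflects decaying short-term dependence rather than seasonality.
The dominant spike at lag 7 indicates a seasonal period of 7.

7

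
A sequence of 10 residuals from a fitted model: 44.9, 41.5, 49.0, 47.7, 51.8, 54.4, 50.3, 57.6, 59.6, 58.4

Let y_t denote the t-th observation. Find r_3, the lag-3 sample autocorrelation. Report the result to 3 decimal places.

Mean ȳ = (44.9 + 41.5 + 49.0 + 47.7 + 51.8 + 54.4 + 50.3 + 57.6 + 59.6 + 58.4)/10 = 51.5200
Σ(y_t−ȳ)(y_{t+3}−ȳ) = (25.2884) + (-2.8056) + (-7.2576) + (4.6604) + (1.7024) + (23.2704) + (-8.3936) = 36.4648
Denominator Σ(y_t−ȳ)² = 324.6160
r_3 = 36.4648 / 324.6160 = 0.112

0.112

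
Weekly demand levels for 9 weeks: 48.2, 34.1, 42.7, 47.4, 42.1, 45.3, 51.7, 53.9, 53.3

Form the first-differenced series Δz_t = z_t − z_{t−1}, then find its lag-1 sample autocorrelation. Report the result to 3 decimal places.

First differences Δz: -14.1, 8.6, 4.7, -5.3, 3.2, 6.4, 2.2, -0.6
Mean of differences = 0.6375
Numerator Σ(Δz_t−Δz̄)(Δz_{t+1}−Δz̄) = -102.4989
Denominator Σ(Δz_t−Δz̄)² = 376.0988
r_1(Δz) = -102.4989 / 376.0988 = -0.273

-0.273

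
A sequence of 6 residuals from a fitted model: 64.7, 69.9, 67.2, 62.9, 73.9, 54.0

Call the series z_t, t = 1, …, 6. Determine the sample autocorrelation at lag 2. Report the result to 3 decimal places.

Mean z̄ = (64.7 + 69.9 + 67.2 + 62.9 + 73.9 + 54.0)/6 = 65.4333
Deviations from mean: -0.7333, 4.4667, 1.7667, -2.5333, 8.4667, -11.4333
Σ(z_t−z̄)(z_{t+2}−z̄) = (-1.2956) + (-11.3156) + (14.9578) + (28.9644) = 31.3111
Denominator Σ(z_t−z̄)² = 232.4333
r_2 = 31.3111 / 232.4333 = 0.135

0.135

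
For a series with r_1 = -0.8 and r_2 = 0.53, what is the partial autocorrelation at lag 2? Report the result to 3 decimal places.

-0.306

φ_{22} = (r_2 − r_1²) / (1 − r_1²)
r_1² = (-0.8)² = 0.64
Numerator = 0.53 − 0.6400 = -0.1100; denominator = 1 − 0.6400 = 0.3600
φ_{22} = -0.1100 / 0.3600 = -0.306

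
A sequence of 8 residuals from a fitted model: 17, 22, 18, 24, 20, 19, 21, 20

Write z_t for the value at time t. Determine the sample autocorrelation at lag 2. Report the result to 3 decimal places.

Mean z̄ = (17 + 22 + 18 + 24 + 20 + 19 + 21 + 20)/8 = 20.1250
Numerator Σ_{t=1}^{6}(z_t−z̄)(z_{t+2}−z̄) = 9.8438
Denominator Σ(z_t−z̄)² = 34.8750
r_2 = 9.8438 / 34.8750 = 0.282

0.282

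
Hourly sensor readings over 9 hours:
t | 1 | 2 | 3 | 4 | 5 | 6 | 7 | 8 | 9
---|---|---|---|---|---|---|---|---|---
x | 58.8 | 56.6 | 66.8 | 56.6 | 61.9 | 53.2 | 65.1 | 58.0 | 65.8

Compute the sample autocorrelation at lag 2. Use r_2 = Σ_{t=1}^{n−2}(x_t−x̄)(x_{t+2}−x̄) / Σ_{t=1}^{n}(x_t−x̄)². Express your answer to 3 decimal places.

Mean x̄ = (58.8 + 56.6 + 66.8 + 56.6 + 61.9 + 53.2 + 65.1 + 58.0 + 65.8)/9 = 60.3111
Numerator Σ_{t=1}^{7}(x_t−x̄)(x_{t+2}−x̄) = 90.9964
Denominator Σ(x_t−x̄)² = 183.4289
r_2 = 90.9964 / 183.4289 = 0.496

0.496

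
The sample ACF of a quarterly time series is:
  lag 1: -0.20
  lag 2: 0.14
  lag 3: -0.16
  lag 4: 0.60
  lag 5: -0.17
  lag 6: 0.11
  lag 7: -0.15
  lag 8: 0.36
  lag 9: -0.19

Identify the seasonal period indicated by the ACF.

4

The largest autocorrelation is r_4 = 0.60, with a weaker echo at lag 8 (0.36); the remaining lags stay at or below 0.14.
The dominant spike at lag 4 indicates a seasonal period of 4.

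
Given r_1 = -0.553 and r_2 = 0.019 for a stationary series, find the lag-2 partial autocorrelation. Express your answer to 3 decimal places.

φ_{22} = (r_2 − r_1²) / (1 − r_1²)
r_1² = (-0.553)² = 0.305809
Numerator = 0.019 − 0.3058 = -0.2868; denominator = 1 − 0.3058 = 0.6942
φ_{22} = -0.2868 / 0.6942 = -0.413

-0.413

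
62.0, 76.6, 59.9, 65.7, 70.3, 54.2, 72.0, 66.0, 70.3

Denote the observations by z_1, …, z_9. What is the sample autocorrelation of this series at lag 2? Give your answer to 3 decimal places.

0.139

Mean z̄ = (62.0 + 76.6 + 59.9 + 65.7 + 70.3 + 54.2 + 72.0 + 66.0 + 70.3)/9 = 66.3333
Σ(z_t−z̄)(z_{t+2}−z̄) = (27.8778) + (-6.5022) + (-25.5189) + (7.6844) + (22.4778) + (4.0444) + (22.4778) = 52.5411
Denominator Σ(z_t−z̄)² = 376.8800
r_2 = 52.5411 / 376.8800 = 0.139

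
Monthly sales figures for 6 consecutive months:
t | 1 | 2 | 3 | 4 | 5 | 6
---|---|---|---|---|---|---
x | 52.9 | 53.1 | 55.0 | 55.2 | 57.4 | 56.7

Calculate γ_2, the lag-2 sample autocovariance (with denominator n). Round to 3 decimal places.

Mean x̄ = (52.9 + 53.1 + 55.0 + 55.2 + 57.4 + 56.7)/6 = 55.0500
Σ_{t=1}^{4}(x_t−x̄)(x_{t+2}−x̄) = -0.0550
γ_2 = -0.0550 / 6 = -0.009

-0.009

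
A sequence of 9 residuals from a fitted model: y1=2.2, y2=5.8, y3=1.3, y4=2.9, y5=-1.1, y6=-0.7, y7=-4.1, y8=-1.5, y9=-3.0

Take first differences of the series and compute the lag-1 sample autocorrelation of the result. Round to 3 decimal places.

-0.733

First differences Δy: 3.6, -4.5, 1.6, -4.0, 0.4, -3.4, 2.6, -1.5
Mean of differences = -0.6500
Numerator Σ(Δy_t−Δȳ)(Δy_{t+1}−Δȳ) = -50.6675
Denominator Σ(Δy_t−Δȳ)² = 69.1200
r_1(Δy) = -50.6675 / 69.1200 = -0.733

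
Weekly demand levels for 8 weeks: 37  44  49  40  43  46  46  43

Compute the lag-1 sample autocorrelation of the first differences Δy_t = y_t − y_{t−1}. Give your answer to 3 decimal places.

First differences Δy: 7, 5, -9, 3, 3, 0, -3
Mean of differences = 0.8571
Numerator Σ(Δy_t−Δȳ)(Δy_{t+1}−Δȳ) = -30.4490
Denominator Σ(Δy_t−Δȳ)² = 176.8571
r_1(Δy) = -30.4490 / 176.8571 = -0.172

-0.172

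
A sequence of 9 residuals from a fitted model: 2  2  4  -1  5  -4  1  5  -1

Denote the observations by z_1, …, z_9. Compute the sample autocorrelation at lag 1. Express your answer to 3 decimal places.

-0.545

Mean z̄ = (2 + 2 + 4 − 1 + 5 − 4 + 1 + 5 − 1)/9 = 1.4444
Numerator Σ_{t=1}^{8}(z_t−z̄)(z_{t+1}−z̄) = -40.4198
Denominator Σ(z_t−z̄)² = 74.2222
r_1 = -40.4198 / 74.2222 = -0.545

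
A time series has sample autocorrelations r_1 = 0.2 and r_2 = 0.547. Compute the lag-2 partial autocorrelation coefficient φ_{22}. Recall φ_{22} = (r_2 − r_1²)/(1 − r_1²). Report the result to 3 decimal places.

φ_{22} = (r_2 − r_1²) / (1 − r_1²)
r_1² = (0.2)² = 0.04
Numerator = 0.547 − 0.0400 = 0.5070; denominator = 1 − 0.0400 = 0.9600
φ_{22} = 0.5070 / 0.9600 = 0.528

0.528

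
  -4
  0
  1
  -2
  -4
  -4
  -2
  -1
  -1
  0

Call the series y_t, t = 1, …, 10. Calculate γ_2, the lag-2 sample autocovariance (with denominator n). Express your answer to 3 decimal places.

Mean ȳ = (-4 + 0 + 1 − 2 − 4 − 4 − 2 − 1 − 1 + 0)/10 = -1.7000
Σ_{t=1}^{8}(y_t−ȳ)(y_{t+2}−ȳ) = -12.1800
γ_2 = -12.1800 / 10 = -1.218

-1.218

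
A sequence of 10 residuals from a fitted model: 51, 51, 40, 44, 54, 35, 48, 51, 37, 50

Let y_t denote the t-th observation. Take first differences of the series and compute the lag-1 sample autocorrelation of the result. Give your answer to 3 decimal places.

-0.550

First differences Δy: 0, -11, 4, 10, -19, 13, 3, -14, 13
Mean of differences = -0.1111
Numerator Σ(Δy_t−Δȳ)(Δy_{t+1}−Δȳ) = -627.5679
Denominator Σ(Δy_t−Δȳ)² = 1140.8889
r_1(Δy) = -627.5679 / 1140.8889 = -0.550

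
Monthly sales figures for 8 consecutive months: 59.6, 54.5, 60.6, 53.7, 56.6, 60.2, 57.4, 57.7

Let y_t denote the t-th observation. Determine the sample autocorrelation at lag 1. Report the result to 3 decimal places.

-0.583

Mean ȳ = (59.6 + 54.5 + 60.6 + 53.7 + 56.6 + 60.2 + 57.4 + 57.7)/8 = 57.5375
Deviations from mean: 2.0625, -3.0375, 3.0625, -3.8375, -0.9375, 2.6625, -0.1375, 0.1625
Σ(y_t−ȳ)(y_{t+1}−ȳ) = (-6.2648) + (-9.3023) + (-11.7523) + (3.5977) + (-2.4961) + (-0.3661) + (-0.0223) = -26.6064
Denominator Σ(y_t−ȳ)² = 45.5988
r_1 = -26.6064 / 45.5988 = -0.583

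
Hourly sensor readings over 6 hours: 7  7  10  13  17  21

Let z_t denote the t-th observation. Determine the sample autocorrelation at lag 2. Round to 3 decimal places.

Mean z̄ = (7 + 7 + 10 + 13 + 17 + 21)/6 = 12.5000
Numerator Σ_{t=1}^{4}(z_t−z̄)(z_{t+2}−z̄) = 4.0000
Denominator Σ(z_t−z̄)² = 159.5000
r_2 = 4.0000 / 159.5000 = 0.025

0.025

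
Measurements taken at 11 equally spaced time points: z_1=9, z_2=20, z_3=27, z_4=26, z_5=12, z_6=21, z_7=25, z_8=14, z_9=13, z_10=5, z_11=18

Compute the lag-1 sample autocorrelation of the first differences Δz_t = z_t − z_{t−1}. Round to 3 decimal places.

First differences Δz: 11, 7, -1, -14, 9, 4, -11, -1, -8, 13
Mean of differences = 0.9000
Numerator Σ(Δz_t−Δz̄)(Δz_{t+1}−Δz̄) = -122.3100
Denominator Σ(Δz_t−Δz̄)² = 810.9000
r_1(Δz) = -122.3100 / 810.9000 = -0.151

-0.151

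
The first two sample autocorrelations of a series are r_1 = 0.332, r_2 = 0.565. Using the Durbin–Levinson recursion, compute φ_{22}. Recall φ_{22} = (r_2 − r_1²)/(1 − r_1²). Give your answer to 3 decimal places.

φ_{22} = (r_2 − r_1²) / (1 − r_1²)
r_1² = (0.332)² = 0.110224
Numerator = 0.565 − 0.1102 = 0.4548; denominator = 1 − 0.1102 = 0.8898
φ_{22} = 0.4548 / 0.8898 = 0.511

0.511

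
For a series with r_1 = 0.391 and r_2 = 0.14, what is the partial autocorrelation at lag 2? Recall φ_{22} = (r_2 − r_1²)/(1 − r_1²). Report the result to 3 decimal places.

φ_{22} = (r_2 − r_1²) / (1 − r_1²)
r_1² = (0.391)² = 0.152881
Numerator = 0.14 − 0.1529 = -0.0129; denominator = 1 − 0.1529 = 0.8471
φ_{22} = -0.0129 / 0.8471 = -0.015

-0.015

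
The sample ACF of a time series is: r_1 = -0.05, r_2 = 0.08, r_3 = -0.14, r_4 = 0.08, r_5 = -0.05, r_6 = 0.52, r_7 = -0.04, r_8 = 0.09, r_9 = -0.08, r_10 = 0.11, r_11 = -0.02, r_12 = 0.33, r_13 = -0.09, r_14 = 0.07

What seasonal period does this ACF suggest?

The largest autocorrelation is r_6 = 0.52, with a weaker echo at lag 12 (0.33); the remaining lags stay at or below 0.11.
The dominant spike at lag 6 indicates a seasonal period of 6.

6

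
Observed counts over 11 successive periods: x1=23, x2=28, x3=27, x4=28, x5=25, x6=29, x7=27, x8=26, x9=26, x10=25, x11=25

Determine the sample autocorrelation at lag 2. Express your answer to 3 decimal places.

0.107

Mean x̄ = (23 + 28 + 27 + 28 + 25 + 29 + 27 + 26 + 26 + 25 + 25)/11 = 26.2727
Numerator Σ_{t=1}^{9}(x_t−x̄)(x_{t+2}−x̄) = 3.2149
Denominator Σ(x_t−x̄)² = 30.1818
r_2 = 3.2149 / 30.1818 = 0.107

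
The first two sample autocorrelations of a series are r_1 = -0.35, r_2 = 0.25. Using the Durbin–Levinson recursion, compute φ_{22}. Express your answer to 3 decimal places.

0.145

φ_{22} = (r_2 − r_1²) / (1 − r_1²)
r_1² = (-0.35)² = 0.1225
Numerator = 0.25 − 0.1225 = 0.1275; denominator = 1 − 0.1225 = 0.8775
φ_{22} = 0.1275 / 0.8775 = 0.145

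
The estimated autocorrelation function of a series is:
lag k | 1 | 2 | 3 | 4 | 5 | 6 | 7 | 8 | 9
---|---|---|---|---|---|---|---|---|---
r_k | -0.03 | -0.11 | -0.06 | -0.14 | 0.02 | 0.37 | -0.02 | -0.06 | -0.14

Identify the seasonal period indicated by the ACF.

The largest autocorrelation is r_6 = 0.37; the remaining lags stay at or below 0.02.
The dominant spike at lag 6 indicates a seasonal period of 6.

6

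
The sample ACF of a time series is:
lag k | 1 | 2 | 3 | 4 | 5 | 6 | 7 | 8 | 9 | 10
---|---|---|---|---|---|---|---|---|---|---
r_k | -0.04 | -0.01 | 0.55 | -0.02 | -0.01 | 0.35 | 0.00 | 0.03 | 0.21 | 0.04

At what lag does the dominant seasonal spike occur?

3

The largest autocorrelation is r_3 = 0.55, with weaker echoes at lags 6 (0.35) and 9 (0.21); the remaining lags stay at or below 0.04.
The dominant spike at lag 3 indicates a seasonal period of 3.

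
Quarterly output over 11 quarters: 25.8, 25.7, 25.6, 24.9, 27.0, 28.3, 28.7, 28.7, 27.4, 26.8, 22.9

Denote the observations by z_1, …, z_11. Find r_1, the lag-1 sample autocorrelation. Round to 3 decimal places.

Mean z̄ = (25.8 + 25.7 + 25.6 + 24.9 + 27.0 + 28.3 + 28.7 + 28.7 + 27.4 + 26.8 + 22.9)/11 = 26.5273
Numerator Σ_{t=1}^{10}(z_t−z̄)(z_{t+1}−z̄) = 12.6638
Denominator Σ(z_t−z̄)² = 31.5218
r_1 = 12.6638 / 31.5218 = 0.402

0.402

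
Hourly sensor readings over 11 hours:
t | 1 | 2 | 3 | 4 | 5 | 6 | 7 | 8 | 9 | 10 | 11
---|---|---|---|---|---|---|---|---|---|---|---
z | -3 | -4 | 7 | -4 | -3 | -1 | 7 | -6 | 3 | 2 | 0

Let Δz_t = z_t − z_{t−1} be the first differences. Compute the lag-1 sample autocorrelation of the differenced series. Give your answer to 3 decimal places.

-0.627

First differences Δz: -1, 11, -11, 1, 2, 8, -13, 9, -1, -2
Mean of differences = 0.3000
Numerator Σ(Δz_t−Δz̄)(Δz_{t+1}−Δz̄) = -354.8900
Denominator Σ(Δz_t−Δz̄)² = 566.1000
r_1(Δz) = -354.8900 / 566.1000 = -0.627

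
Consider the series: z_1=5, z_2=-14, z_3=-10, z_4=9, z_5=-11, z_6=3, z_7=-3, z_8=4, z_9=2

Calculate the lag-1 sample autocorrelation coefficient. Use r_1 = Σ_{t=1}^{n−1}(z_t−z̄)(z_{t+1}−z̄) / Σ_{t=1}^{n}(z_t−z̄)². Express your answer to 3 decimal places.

-0.381

Mean z̄ = (5 − 14 − 10 + 9 − 11 + 3 − 3 + 4 + 2)/9 = -1.6667
Numerator Σ_{t=1}^{8}(z_t−z̄)(z_{t+1}−z̄) = -204.4444
Denominator Σ(z_t−z̄)² = 536.0000
r_1 = -204.4444 / 536.0000 = -0.381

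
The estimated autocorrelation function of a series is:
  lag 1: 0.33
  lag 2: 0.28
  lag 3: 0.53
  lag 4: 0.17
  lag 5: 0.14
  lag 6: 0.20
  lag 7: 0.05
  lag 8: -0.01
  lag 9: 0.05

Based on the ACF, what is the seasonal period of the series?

The largest autocorrelation is r_3 = 0.53; the remaining lags stay at or below 0.33. The elevated value at lag 1 (0.33), dropping to 0.28 at lag 2, reflects decaying short-term dependence rather than seasonality.
The dominant spike at lag 3 indicates a seasonal period of 3.

3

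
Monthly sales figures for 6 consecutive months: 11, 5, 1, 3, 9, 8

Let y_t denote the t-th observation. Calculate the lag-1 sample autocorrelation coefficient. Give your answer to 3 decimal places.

Mean ȳ = (11 + 5 + 1 + 3 + 9 + 8)/6 = 6.1667
Numerator Σ_{t=1}^{5}(y_t−ȳ)(y_{t+1}−ȳ) = 12.9722
Denominator Σ(y_t−ȳ)² = 72.8333
r_1 = 12.9722 / 72.8333 = 0.178

0.178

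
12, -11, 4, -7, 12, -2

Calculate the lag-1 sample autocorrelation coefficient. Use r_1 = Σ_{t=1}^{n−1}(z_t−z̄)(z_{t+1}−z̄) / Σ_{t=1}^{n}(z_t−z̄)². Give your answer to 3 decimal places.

Mean z̄ = (12 − 11 + 4 − 7 + 12 − 2)/6 = 1.3333
Numerator Σ_{t=1}^{5}(z_t−z̄)(z_{t+1}−z̄) = -311.1111
Denominator Σ(z_t−z̄)² = 467.3333
r_1 = -311.1111 / 467.3333 = -0.666

-0.666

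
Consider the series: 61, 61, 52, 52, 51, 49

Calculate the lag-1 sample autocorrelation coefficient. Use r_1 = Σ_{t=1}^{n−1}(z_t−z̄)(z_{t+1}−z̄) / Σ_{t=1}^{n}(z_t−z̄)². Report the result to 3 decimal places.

0.430

Mean z̄ = (61 + 61 + 52 + 52 + 51 + 49)/6 = 54.3333
Numerator Σ_{t=1}^{5}(z_t−z̄)(z_{t+1}−z̄) = 59.8889
Denominator Σ(z_t−z̄)² = 139.3333
r_1 = 59.8889 / 139.3333 = 0.430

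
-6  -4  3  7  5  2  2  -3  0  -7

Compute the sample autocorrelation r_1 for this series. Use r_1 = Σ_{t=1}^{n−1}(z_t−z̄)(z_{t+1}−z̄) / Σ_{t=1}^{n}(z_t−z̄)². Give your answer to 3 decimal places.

Mean z̄ = (-6 − 4 + 3 + 7 + 5 + 2 + 2 − 3 + 0 − 7)/10 = -0.1000
Numerator Σ_{t=1}^{9}(z_t−z̄)(z_{t+1}−z̄) = 77.1900
Denominator Σ(z_t−z̄)² = 200.9000
r_1 = 77.1900 / 200.9000 = 0.384

0.384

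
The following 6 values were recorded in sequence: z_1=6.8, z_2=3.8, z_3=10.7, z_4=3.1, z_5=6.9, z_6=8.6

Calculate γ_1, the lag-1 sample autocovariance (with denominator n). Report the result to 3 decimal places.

-4.458

Mean z̄ = (6.8 + 3.8 + 10.7 + 3.1 + 6.9 + 8.6)/6 = 6.6500
Deviations: 0.1500, -2.8500, 4.0500, -3.5500, 0.2500, 1.9500
Σ_{t=1}^{5}(z_t−z̄)(z_{t+1}−z̄) = -26.7475
γ_1 = -26.7475 / 6 = -4.458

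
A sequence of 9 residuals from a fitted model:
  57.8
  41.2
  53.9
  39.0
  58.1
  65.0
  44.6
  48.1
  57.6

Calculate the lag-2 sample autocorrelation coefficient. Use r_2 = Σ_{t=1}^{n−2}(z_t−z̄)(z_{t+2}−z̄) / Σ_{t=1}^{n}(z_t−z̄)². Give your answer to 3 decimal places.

-0.228

Mean z̄ = (57.8 + 41.2 + 53.9 + 39.0 + 58.1 + 65.0 + 44.6 + 48.1 + 57.6)/9 = 51.7000
Σ(z_t−z̄)(z_{t+2}−z̄) = (13.4200) + (133.3500) + (14.0800) + (-168.9100) + (-45.4400) + (-47.8800) + (-41.8900) = -143.2700
Denominator Σ(z_t−z̄)² = 629.6200
r_2 = -143.2700 / 629.6200 = -0.228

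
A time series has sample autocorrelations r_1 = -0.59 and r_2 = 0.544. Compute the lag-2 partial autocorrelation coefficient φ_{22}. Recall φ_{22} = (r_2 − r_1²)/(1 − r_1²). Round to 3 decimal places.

φ_{22} = (r_2 − r_1²) / (1 − r_1²)
r_1² = (-0.59)² = 0.3481
Numerator = 0.544 − 0.3481 = 0.1959; denominator = 1 − 0.3481 = 0.6519
φ_{22} = 0.1959 / 0.6519 = 0.301

0.301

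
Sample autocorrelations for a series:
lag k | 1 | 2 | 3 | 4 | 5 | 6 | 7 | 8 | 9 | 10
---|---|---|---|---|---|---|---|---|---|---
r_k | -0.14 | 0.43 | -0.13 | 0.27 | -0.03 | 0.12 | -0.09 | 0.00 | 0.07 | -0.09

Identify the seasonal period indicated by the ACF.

2

The largest autocorrelation is r_2 = 0.43, with a weaker echo at lag 4 (0.27); the remaining lags stay at or below 0.12.
The dominant spike at lag 2 indicates a seasonal period of 2.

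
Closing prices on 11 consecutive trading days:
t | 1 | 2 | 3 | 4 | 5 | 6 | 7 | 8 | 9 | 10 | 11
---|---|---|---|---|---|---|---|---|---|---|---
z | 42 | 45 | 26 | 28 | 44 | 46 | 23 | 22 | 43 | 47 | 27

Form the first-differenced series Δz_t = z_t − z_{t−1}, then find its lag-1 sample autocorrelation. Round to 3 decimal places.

First differences Δz: 3, -19, 2, 16, 2, -23, -1, 21, 4, -20
Mean of differences = -1.5000
Numerator Σ(Δz_t−Δz̄)(Δz_{t+1}−Δz̄) = -70.2500
Denominator Σ(Δz_t−Δz̄)² = 1998.5000
r_1(Δz) = -70.2500 / 1998.5000 = -0.035

-0.035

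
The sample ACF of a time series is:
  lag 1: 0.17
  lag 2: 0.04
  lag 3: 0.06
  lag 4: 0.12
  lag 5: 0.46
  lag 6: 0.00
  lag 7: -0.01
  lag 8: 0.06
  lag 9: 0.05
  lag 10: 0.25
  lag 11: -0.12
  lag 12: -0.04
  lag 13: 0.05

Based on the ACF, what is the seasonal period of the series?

5

The largest autocorrelation is r_5 = 0.46, with a weaker echo at lag 10 (0.25); the remaining lags stay at or below 0.17.
The dominant spike at lag 5 indicates a seasonal period of 5.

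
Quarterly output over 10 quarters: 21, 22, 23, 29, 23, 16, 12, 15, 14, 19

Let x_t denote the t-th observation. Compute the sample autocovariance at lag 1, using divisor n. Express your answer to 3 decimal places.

15.404

Mean x̄ = (21 + 22 + 23 + 29 + 23 + 16 + 12 + 15 + 14 + 19)/10 = 19.4000
Σ_{t=1}^{9}(x_t−x̄)(x_{t+1}−x̄) = 154.0400
γ_1 = 154.0400 / 10 = 15.404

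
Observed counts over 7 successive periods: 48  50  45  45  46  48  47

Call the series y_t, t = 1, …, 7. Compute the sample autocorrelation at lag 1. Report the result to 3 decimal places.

Mean ȳ = (48 + 50 + 45 + 45 + 46 + 48 + 47)/7 = 47.0000
Deviations from mean: 1.0000, 3.0000, -2.0000, -2.0000, -1.0000, 1.0000, 0.0000
Σ(y_t−ȳ)(y_{t+1}−ȳ) = (3.0000) + (-6.0000) + (4.0000) + (2.0000) + (-1.0000) + (0.0000) = 2.0000
Denominator Σ(y_t−ȳ)² = 20.0000
r_1 = 2.0000 / 20.0000 = 0.100

0.100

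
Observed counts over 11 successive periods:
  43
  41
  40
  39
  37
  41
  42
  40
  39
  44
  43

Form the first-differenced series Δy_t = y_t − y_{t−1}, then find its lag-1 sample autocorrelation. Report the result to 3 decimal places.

First differences Δy: -2, -1, -1, -2, 4, 1, -2, -1, 5, -1
Mean of differences = 0.0000
Numerator Σ(Δy_t−Δȳ)(Δy_{t+1}−Δȳ) = -9.0000
Denominator Σ(Δy_t−Δȳ)² = 58.0000
r_1(Δy) = -9.0000 / 58.0000 = -0.155

-0.155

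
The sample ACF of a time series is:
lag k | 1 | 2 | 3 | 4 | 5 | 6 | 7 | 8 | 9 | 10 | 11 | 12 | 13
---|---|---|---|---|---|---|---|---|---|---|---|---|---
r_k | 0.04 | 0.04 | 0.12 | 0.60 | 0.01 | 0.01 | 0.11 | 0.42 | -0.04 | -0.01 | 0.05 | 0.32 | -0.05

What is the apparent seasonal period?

4

The largest autocorrelation is r_4 = 0.60, with weaker echoes at lags 8 (0.42) and 12 (0.32); the remaining lags stay at or below 0.12.
The dominant spike at lag 4 indicates a seasonal period of 4.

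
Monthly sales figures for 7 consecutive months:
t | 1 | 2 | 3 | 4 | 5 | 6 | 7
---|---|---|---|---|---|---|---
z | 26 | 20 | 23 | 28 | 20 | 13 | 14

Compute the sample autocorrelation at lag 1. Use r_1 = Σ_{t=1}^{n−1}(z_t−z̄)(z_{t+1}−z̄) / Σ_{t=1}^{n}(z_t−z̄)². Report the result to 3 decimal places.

0.331

Mean z̄ = (26 + 20 + 23 + 28 + 20 + 13 + 14)/7 = 20.5714
Deviations from mean: 5.4286, -0.5714, 2.4286, 7.4286, -0.5714, -7.5714, -6.5714
Σ(z_t−z̄)(z_{t+1}−z̄) = (-3.1020) + (-1.3878) + (18.0408) + (-4.2449) + (4.3265) + (49.7551) = 63.3878
Denominator Σ(z_t−z̄)² = 191.7143
r_1 = 63.3878 / 191.7143 = 0.331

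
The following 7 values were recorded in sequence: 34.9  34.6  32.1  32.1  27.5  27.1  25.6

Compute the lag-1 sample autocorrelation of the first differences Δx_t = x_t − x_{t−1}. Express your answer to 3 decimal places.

-0.699

First differences Δx: -0.3, -2.5, 0.0, -4.6, -0.4, -1.5
Mean of differences = -1.5500
Numerator Σ(Δx_t−Δx̄)(Δx_{t+1}−Δx̄) = -10.8375
Denominator Σ(Δx_t−Δx̄)² = 15.4950
r_1(Δx) = -10.8375 / 15.4950 = -0.699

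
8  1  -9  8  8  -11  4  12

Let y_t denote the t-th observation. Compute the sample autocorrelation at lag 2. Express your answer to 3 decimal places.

-0.655

Mean ȳ = (8 + 1 − 9 + 8 + 8 − 11 + 4 + 12)/8 = 2.6250
Deviations from mean: 5.3750, -1.6250, -11.6250, 5.3750, 5.3750, -13.6250, 1.3750, 9.3750
Σ(y_t−ȳ)(y_{t+2}−ȳ) = (-62.4844) + (-8.7344) + (-62.4844) + (-73.2344) + (7.3906) + (-127.7344) = -327.2813
Denominator Σ(y_t−ȳ)² = 499.8750
r_2 = -327.2813 / 499.8750 = -0.655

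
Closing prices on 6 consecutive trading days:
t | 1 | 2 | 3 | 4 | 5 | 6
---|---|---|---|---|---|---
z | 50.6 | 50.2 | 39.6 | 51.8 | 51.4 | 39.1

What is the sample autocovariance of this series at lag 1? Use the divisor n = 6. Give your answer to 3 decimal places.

-10.319

Mean z̄ = (50.6 + 50.2 + 39.6 + 51.8 + 51.4 + 39.1)/6 = 47.1167
Σ_{t=1}^{5}(z_t−z̄)(z_{t+1}−z̄) = -61.9169
γ_1 = -61.9169 / 6 = -10.319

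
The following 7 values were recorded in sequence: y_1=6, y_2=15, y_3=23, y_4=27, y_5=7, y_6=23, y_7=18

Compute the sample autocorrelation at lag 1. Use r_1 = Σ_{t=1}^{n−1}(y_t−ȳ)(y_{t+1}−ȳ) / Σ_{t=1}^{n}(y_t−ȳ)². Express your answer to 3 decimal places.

Mean ȳ = (6 + 15 + 23 + 27 + 7 + 23 + 18)/7 = 17.0000
Numerator Σ_{t=1}^{6}(y_t−ȳ)(y_{t+1}−ȳ) = -84.0000
Denominator Σ(y_t−ȳ)² = 398.0000
r_1 = -84.0000 / 398.0000 = -0.211

-0.211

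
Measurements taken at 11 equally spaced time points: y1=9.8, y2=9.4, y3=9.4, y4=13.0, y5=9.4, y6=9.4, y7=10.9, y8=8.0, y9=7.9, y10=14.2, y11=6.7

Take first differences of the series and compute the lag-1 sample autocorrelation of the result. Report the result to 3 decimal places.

-0.482

First differences Δy: -0.4, 0.0, 3.6, -3.6, 0.0, 1.5, -2.9, -0.1, 6.3, -7.5
Mean of differences = -0.3100
Numerator Σ(Δy_t−Δȳ)(Δy_{t+1}−Δȳ) = -63.5081
Denominator Σ(Δy_t−Δȳ)² = 131.7290
r_1(Δy) = -63.5081 / 131.7290 = -0.482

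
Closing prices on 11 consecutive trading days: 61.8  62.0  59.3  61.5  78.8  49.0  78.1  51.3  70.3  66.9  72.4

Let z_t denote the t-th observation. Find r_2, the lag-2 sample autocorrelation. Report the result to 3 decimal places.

Mean z̄ = (61.8 + 62.0 + 59.3 + 61.5 + 78.8 + 49.0 + 78.1 + 51.3 + 70.3 + 66.9 + 72.4)/11 = 64.6727
Numerator Σ_{t=1}^{9}(z_t−z̄)(z_{t+2}−z̄) = 486.2731
Denominator Σ(z_t−z̄)² = 955.0018
r_2 = 486.2731 / 955.0018 = 0.509

0.509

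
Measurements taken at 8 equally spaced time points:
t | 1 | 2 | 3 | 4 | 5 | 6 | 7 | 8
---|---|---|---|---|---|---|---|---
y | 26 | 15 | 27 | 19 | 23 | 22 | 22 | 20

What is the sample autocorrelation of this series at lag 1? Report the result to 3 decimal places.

Mean ȳ = (26 + 15 + 27 + 19 + 23 + 22 + 22 + 20)/8 = 21.7500
Numerator Σ_{t=1}^{7}(y_t−ȳ)(y_{t+1}−ȳ) = -82.0625
Denominator Σ(y_t−ȳ)² = 103.5000
r_1 = -82.0625 / 103.5000 = -0.793

-0.793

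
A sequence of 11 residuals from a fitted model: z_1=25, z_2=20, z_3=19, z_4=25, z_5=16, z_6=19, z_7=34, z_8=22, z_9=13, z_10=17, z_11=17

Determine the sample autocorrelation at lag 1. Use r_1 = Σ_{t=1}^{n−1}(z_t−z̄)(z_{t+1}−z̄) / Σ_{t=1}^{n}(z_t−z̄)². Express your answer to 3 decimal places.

Mean z̄ = (25 + 20 + 19 + 25 + 16 + 19 + 34 + 22 + 13 + 17 + 17)/11 = 20.6364
Numerator Σ_{t=1}^{10}(z_t−z̄)(z_{t+1}−z̄) = 5.4132
Denominator Σ(z_t−z̄)² = 330.5455
r_1 = 5.4132 / 330.5455 = 0.016

0.016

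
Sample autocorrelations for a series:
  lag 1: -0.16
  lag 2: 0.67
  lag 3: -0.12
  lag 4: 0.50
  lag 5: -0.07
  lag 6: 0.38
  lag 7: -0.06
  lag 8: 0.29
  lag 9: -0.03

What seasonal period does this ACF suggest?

The largest autocorrelation is r_2 = 0.67, with weaker echoes at lags 4 (0.50), 6 (0.38) and 8 (0.29); the remaining lags stay at or below -0.03.
The dominant spike at lag 2 indicates a seasonal period of 2.

2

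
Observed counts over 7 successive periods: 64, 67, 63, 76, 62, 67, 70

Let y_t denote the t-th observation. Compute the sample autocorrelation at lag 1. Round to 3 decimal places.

-0.579

Mean ȳ = (64 + 67 + 63 + 76 + 62 + 67 + 70)/7 = 67.0000
Deviations from mean: -3.0000, 0.0000, -4.0000, 9.0000, -5.0000, 0.0000, 3.0000
Numerator Σ_{t=1}^{6}(y_t−ȳ)(y_{t+1}−ȳ) = -81.0000
Denominator Σ(y_t−ȳ)² = 140.0000
r_1 = -81.0000 / 140.0000 = -0.579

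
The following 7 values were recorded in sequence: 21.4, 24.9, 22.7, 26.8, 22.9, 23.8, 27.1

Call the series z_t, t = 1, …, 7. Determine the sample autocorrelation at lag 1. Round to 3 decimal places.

Mean z̄ = (21.4 + 24.9 + 22.7 + 26.8 + 22.9 + 23.8 + 27.1)/7 = 24.2286
Deviations from mean: -2.8286, 0.6714, -1.5286, 2.5714, -1.3286, -0.4286, 2.8714
Σ(z_t−z̄)(z_{t+1}−z̄) = (-1.8992) + (-1.0263) + (-3.9306) + (-3.4163) + (0.5694) + (-1.2306) = -10.9337
Denominator Σ(z_t−z̄)² = 27.5943
r_1 = -10.9337 / 27.5943 = -0.396

-0.396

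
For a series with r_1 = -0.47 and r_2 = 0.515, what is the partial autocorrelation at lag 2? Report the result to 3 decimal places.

0.377

φ_{22} = (r_2 − r_1²) / (1 − r_1²)
r_1² = (-0.47)² = 0.2209
Numerator = 0.515 − 0.2209 = 0.2941; denominator = 1 − 0.2209 = 0.7791
φ_{22} = 0.2941 / 0.7791 = 0.377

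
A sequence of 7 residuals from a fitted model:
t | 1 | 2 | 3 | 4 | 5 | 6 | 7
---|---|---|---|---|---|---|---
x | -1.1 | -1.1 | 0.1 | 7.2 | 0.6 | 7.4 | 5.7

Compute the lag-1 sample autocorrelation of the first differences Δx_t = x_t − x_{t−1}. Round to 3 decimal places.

First differences Δx: 0.0, 1.2, 7.1, -6.6, 6.8, -1.7
Mean of differences = 1.1333
Numerator Σ(Δx_t−Δx̄)(Δx_{t+1}−Δx̄) = -105.6978
Denominator Σ(Δx_t−Δx̄)² = 136.8333
r_1(Δx) = -105.6978 / 136.8333 = -0.772

-0.772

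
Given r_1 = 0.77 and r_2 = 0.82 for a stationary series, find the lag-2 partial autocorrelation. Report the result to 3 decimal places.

φ_{22} = (r_2 − r_1²) / (1 − r_1²)
r_1² = (0.77)² = 0.5929
Numerator = 0.82 − 0.5929 = 0.2271; denominator = 1 − 0.5929 = 0.4071
φ_{22} = 0.2271 / 0.4071 = 0.558

0.558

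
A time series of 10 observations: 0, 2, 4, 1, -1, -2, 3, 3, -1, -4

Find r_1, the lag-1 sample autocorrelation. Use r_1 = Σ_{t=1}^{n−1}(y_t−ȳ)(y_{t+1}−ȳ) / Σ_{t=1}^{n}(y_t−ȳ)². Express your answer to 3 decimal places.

Mean ȳ = (0 + 2 + 4 + 1 − 1 − 2 + 3 + 3 − 1 − 4)/10 = 0.5000
Numerator Σ_{t=1}^{9}(y_t−ȳ)(y_{t+1}−ȳ) = 12.2500
Denominator Σ(y_t−ȳ)² = 58.5000
r_1 = 12.2500 / 58.5000 = 0.209

0.209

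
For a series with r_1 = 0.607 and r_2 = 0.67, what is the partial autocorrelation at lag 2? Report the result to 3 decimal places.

0.477

φ_{22} = (r_2 − r_1²) / (1 − r_1²)
r_1² = (0.607)² = 0.368449
Numerator = 0.67 − 0.3684 = 0.3016; denominator = 1 − 0.3684 = 0.6316
φ_{22} = 0.3016 / 0.6316 = 0.477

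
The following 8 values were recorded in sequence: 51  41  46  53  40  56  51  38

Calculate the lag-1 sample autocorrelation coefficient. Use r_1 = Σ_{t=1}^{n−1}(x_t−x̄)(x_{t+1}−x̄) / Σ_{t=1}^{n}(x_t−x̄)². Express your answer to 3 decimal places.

Mean x̄ = (51 + 41 + 46 + 53 + 40 + 56 + 51 + 38)/8 = 47.0000
Deviations from mean: 4.0000, -6.0000, -1.0000, 6.0000, -7.0000, 9.0000, 4.0000, -9.0000
Σ(x_t−x̄)(x_{t+1}−x̄) = (-24.0000) + (6.0000) + (-6.0000) + (-42.0000) + (-63.0000) + (36.0000) + (-36.0000) = -129.0000
Denominator Σ(x_t−x̄)² = 316.0000
r_1 = -129.0000 / 316.0000 = -0.408

-0.408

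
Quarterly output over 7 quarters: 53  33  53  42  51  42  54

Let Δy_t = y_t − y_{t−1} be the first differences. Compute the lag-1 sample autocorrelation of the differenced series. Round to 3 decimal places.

First differences Δy: -20, 20, -11, 9, -9, 12
Mean of differences = 0.1667
Numerator Σ(Δy_t−Δȳ)(Δy_{t+1}−Δȳ) = -909.5278
Denominator Σ(Δy_t−Δȳ)² = 1226.8333
r_1(Δy) = -909.5278 / 1226.8333 = -0.741

-0.741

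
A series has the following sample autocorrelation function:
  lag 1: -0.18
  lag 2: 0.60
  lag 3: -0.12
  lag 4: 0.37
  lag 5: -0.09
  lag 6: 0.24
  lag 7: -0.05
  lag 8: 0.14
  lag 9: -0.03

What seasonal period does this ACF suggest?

The largest autocorrelation is r_2 = 0.60, with weaker echoes at lags 4 (0.37) and 6 (0.24); the remaining lags stay at or below 0.14.
The dominant spike at lag 2 indicates a seasonal period of 2.

2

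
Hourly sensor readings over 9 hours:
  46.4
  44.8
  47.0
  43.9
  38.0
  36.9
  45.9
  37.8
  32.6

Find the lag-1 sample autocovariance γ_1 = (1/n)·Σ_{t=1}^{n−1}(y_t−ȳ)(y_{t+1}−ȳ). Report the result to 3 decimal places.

Mean ȳ = (46.4 + 44.8 + 47.0 + 43.9 + 38.0 + 36.9 + 45.9 + 37.8 + 32.6)/9 = 41.4778
Σ_{t=1}^{8}(y_t−ȳ)(y_{t+1}−ȳ) = 51.7140
γ_1 = 51.7140 / 9 = 5.746

5.746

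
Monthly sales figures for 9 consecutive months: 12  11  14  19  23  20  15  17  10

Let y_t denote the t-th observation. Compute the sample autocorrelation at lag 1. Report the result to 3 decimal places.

0.412

Mean ȳ = (12 + 11 + 14 + 19 + 23 + 20 + 15 + 17 + 10)/9 = 15.6667
Numerator Σ_{t=1}^{8}(y_t−ȳ)(y_{t+1}−ȳ) = 64.2222
Denominator Σ(y_t−ȳ)² = 156.0000
r_1 = 64.2222 / 156.0000 = 0.412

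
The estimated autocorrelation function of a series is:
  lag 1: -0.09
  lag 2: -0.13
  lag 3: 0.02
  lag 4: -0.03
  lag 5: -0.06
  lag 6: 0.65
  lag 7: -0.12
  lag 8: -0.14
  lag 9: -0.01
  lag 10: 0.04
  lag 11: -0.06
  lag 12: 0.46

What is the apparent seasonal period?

The largest autocorrelation is r_6 = 0.65, with a weaker echo at lag 12 (0.46); the remaining lags stay at or below 0.04.
The dominant spike at lag 6 indicates a seasonal period of 6.

6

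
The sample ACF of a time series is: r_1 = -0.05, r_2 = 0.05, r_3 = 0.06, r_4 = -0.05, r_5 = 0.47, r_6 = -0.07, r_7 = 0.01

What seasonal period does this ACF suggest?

The largest autocorrelation is r_5 = 0.47; the remaining lags stay at or below 0.06.
The dominant spike at lag 5 indicates a seasonal period of 5.

5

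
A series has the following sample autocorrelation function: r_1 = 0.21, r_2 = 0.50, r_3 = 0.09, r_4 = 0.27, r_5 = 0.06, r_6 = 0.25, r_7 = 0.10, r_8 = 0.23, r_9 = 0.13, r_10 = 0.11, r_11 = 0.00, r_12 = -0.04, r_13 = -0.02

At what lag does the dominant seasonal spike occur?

2

The largest autocorrelation is r_2 = 0.50, with weaker echoes at lags 4 (0.27), 6 (0.25) and 8 (0.23); the remaining lags stay at or below 0.21.
The dominant spike at lag 2 indicates a seasonal period of 2.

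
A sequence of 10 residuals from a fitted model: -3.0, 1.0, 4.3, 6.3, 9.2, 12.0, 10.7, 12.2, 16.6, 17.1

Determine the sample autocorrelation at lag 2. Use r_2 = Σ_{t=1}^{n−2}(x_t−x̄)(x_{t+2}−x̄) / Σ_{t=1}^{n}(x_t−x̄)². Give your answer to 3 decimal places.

0.309

Mean x̄ = (-3.0 + 1.0 + 4.3 + 6.3 + 9.2 + 12.0 + 10.7 + 12.2 + 16.6 + 17.1)/10 = 8.6400
Numerator Σ_{t=1}^{8}(x_t−x̄)(x_{t+2}−x̄) = 117.7328
Denominator Σ(x_t−x̄)² = 381.6240
r_2 = 117.7328 / 381.6240 = 0.309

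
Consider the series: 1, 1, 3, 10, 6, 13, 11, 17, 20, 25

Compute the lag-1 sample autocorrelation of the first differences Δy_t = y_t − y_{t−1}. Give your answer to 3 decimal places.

First differences Δy: 0, 2, 7, -4, 7, -2, 6, 3, 5
Mean of differences = 2.6667
Numerator Σ(Δy_t−Δȳ)(Δy_{t+1}−Δȳ) = -92.7778
Denominator Σ(Δy_t−Δȳ)² = 128.0000
r_1(Δy) = -92.7778 / 128.0000 = -0.725

-0.725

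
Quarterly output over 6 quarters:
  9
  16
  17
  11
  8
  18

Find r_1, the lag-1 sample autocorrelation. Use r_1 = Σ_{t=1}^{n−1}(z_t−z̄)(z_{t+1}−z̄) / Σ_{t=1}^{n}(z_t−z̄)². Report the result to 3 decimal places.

-0.243

Mean z̄ = (9 + 16 + 17 + 11 + 8 + 18)/6 = 13.1667
Deviations from mean: -4.1667, 2.8333, 3.8333, -2.1667, -5.1667, 4.8333
Σ(z_t−z̄)(z_{t+1}−z̄) = (-11.8056) + (10.8611) + (-8.3056) + (11.1944) + (-24.9722) = -23.0278
Denominator Σ(z_t−z̄)² = 94.8333
r_1 = -23.0278 / 94.8333 = -0.243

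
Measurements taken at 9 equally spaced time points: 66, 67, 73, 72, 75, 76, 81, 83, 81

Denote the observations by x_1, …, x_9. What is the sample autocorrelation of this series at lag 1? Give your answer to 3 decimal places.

0.665

Mean x̄ = (66 + 67 + 73 + 72 + 75 + 76 + 81 + 83 + 81)/9 = 74.8889
Numerator Σ_{t=1}^{8}(x_t−x̄)(x_{t+1}−x̄) = 196.2099
Denominator Σ(x_t−x̄)² = 294.8889
r_1 = 196.2099 / 294.8889 = 0.665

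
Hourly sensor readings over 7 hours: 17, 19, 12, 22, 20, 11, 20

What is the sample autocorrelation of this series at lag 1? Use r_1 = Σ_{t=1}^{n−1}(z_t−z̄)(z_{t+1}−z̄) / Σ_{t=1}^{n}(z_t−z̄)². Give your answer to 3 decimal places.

Mean z̄ = (17 + 19 + 12 + 22 + 20 + 11 + 20)/7 = 17.2857
Deviations from mean: -0.2857, 1.7143, -5.2857, 4.7143, 2.7143, -6.2857, 2.7143
Σ(z_t−z̄)(z_{t+1}−z̄) = (-0.4898) + (-9.0612) + (-24.9184) + (12.7959) + (-17.0612) + (-17.0612) = -55.7959
Denominator Σ(z_t−z̄)² = 107.4286
r_1 = -55.7959 / 107.4286 = -0.519

-0.519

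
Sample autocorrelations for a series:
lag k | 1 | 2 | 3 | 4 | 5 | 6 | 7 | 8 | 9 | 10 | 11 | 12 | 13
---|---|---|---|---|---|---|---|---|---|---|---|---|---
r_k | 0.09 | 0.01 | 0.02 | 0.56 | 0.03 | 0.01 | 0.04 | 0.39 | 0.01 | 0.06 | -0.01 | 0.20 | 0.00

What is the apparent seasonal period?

4

The largest autocorrelation is r_4 = 0.56, with weaker echoes at lags 8 (0.39) and 12 (0.20); the remaining lags stay at or below 0.09.
The dominant spike at lag 4 indicates a seasonal period of 4.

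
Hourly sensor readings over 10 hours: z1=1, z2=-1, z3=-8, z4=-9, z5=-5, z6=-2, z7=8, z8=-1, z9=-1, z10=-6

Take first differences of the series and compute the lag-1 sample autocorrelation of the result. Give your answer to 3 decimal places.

-0.113

First differences Δz: -2, -7, -1, 4, 3, 10, -9, 0, -5
Mean of differences = -0.7778
Numerator Σ(Δz_t−Δz̄)(Δz_{t+1}−Δz̄) = -31.6049
Denominator Σ(Δz_t−Δz̄)² = 279.5556
r_1(Δz) = -31.6049 / 279.5556 = -0.113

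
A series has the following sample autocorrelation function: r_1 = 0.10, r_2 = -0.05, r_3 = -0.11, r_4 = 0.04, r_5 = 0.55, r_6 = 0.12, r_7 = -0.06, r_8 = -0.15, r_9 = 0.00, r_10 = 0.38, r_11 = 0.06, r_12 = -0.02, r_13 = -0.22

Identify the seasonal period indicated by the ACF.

5

The largest autocorrelation is r_5 = 0.55, with a weaker echo at lag 10 (0.38); the remaining lags stay at or below 0.12.
The dominant spike at lag 5 indicates a seasonal period of 5.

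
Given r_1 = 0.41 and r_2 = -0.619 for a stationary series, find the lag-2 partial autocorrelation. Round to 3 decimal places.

-0.946

φ_{22} = (r_2 − r_1²) / (1 − r_1²)
r_1² = (0.41)² = 0.1681
Numerator = -0.619 − 0.1681 = -0.7871; denominator = 1 − 0.1681 = 0.8319
φ_{22} = -0.7871 / 0.8319 = -0.946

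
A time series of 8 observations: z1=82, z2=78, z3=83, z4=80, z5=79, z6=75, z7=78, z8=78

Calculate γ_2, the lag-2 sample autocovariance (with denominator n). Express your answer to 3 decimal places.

Mean z̄ = (82 + 78 + 83 + 80 + 79 + 75 + 78 + 78)/8 = 79.1250
Deviations: 2.8750, -1.1250, 3.8750, 0.8750, -0.1250, -4.1250, -1.1250, -1.1250
Σ_{t=1}^{6}(z_t−z̄)(z_{t+2}−z̄) = 10.8438
γ_2 = 10.8438 / 8 = 1.355

1.355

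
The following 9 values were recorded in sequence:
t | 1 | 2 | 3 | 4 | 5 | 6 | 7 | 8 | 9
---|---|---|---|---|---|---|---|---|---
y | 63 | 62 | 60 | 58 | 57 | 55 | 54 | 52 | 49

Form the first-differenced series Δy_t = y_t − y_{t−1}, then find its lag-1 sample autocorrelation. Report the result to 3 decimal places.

First differences Δy: -1, -2, -2, -1, -2, -1, -2, -3
Mean of differences = -1.7500
Numerator Σ(Δy_t−Δȳ)(Δy_{t+1}−Δȳ) = -0.5625
Denominator Σ(Δy_t−Δȳ)² = 3.5000
r_1(Δy) = -0.5625 / 3.5000 = -0.161

-0.161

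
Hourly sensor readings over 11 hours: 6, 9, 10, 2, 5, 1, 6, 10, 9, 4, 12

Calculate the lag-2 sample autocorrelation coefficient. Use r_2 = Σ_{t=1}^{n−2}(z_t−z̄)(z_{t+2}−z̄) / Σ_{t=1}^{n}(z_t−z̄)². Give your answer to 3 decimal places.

-0.062

Mean z̄ = (6 + 9 + 10 + 2 + 5 + 1 + 6 + 10 + 9 + 4 + 12)/11 = 6.7273
Numerator Σ_{t=1}^{9}(z_t−z̄)(z_{t+2}−z̄) = -7.7851
Denominator Σ(z_t−z̄)² = 126.1818
r_2 = -7.7851 / 126.1818 = -0.062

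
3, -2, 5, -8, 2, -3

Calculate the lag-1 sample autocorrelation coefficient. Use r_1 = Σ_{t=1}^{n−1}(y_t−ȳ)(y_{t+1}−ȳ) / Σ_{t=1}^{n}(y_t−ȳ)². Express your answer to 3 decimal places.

Mean ȳ = (3 − 2 + 5 − 8 + 2 − 3)/6 = -0.5000
Deviations from mean: 3.5000, -1.5000, 5.5000, -7.5000, 2.5000, -2.5000
Numerator Σ_{t=1}^{5}(y_t−ȳ)(y_{t+1}−ȳ) = -79.7500
Denominator Σ(y_t−ȳ)² = 113.5000
r_1 = -79.7500 / 113.5000 = -0.703

-0.703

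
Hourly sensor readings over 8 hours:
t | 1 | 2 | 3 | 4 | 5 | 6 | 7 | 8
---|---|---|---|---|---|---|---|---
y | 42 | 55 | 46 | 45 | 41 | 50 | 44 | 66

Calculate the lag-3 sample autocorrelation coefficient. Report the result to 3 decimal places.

Mean ȳ = (42 + 55 + 46 + 45 + 41 + 50 + 44 + 66)/8 = 48.6250
Deviations from mean: -6.6250, 6.3750, -2.6250, -3.6250, -7.6250, 1.3750, -4.6250, 17.3750
Σ(y_t−ȳ)(y_{t+3}−ȳ) = (24.0156) + (-48.6094) + (-3.6094) + (16.7656) + (-132.4844) = -143.9219
Denominator Σ(y_t−ȳ)² = 487.8750
r_3 = -143.9219 / 487.8750 = -0.295

-0.295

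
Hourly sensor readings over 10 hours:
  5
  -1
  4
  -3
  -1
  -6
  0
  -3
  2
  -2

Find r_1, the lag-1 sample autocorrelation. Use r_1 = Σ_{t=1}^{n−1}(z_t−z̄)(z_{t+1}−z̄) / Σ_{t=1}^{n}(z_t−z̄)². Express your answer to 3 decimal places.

Mean z̄ = (5 − 1 + 4 − 3 − 1 − 6 + 0 − 3 + 2 − 2)/10 = -0.5000
Numerator Σ_{t=1}^{9}(z_t−z̄)(z_{t+1}−z̄) = -26.2500
Denominator Σ(z_t−z̄)² = 102.5000
r_1 = -26.2500 / 102.5000 = -0.256

-0.256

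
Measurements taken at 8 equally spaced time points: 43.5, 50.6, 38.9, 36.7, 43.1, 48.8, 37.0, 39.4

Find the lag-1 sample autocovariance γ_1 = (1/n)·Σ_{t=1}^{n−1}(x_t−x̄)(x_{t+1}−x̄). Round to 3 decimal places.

-2.190

Mean x̄ = (43.5 + 50.6 + 38.9 + 36.7 + 43.1 + 48.8 + 37.0 + 39.4)/8 = 42.2500
Deviations: 1.2500, 8.3500, -3.3500, -5.5500, 0.8500, 6.5500, -5.2500, -2.8500
Σ_{t=1}^{7}(x_t−x̄)(x_{t+1}−x̄) = -17.5175
γ_1 = -17.5175 / 8 = -2.190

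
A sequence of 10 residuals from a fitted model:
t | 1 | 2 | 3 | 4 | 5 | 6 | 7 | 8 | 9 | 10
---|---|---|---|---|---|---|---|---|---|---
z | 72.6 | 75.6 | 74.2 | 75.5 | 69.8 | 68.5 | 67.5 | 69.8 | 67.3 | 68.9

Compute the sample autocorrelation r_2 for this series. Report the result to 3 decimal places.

0.356

Mean z̄ = (72.6 + 75.6 + 74.2 + 75.5 + 69.8 + 68.5 + 67.5 + 69.8 + 67.3 + 68.9)/10 = 70.9700
Numerator Σ_{t=1}^{8}(z_t−z̄)(z_{t+2}−z̄) = 33.3772
Denominator Σ(z_t−z̄)² = 93.6810
r_2 = 33.3772 / 93.6810 = 0.356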